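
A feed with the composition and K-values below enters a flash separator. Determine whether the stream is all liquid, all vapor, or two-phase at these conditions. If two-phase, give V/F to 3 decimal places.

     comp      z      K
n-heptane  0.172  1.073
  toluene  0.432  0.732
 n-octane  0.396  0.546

ΣzᵢKᵢ = 0.717; Σzᵢ/Kᵢ = 1.476.
Since ΣzᵢKᵢ < 1 the mixture is below its bubble point — single liquid phase.

all liquid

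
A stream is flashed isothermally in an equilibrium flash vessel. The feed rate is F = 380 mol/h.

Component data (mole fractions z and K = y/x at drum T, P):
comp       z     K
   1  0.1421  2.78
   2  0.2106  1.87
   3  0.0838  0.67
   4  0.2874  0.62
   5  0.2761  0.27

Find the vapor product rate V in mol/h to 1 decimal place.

Let β = V/F and solve Σ zᵢ(Kᵢ−1)/(1+β(Kᵢ−1)) = 0.
g(0) = ΣzᵢKᵢ − 1 = 0.0977 and g(1) = 1 − Σzᵢ/Kᵢ = -0.7750, so a root lies in (0, 1).
Iterate (Newton) starting at β = 0.54:
  β = 0.5400: g = -0.25014, g' = -0.6710 → β = 0.1672
  β = 0.1672: g = -0.02059, g' = -0.6373 → β = 0.1349
  β = 0.1349: g = 0.00031, g' = -0.6576 → β = 0.1354
Converged at β = 0.1354.
Then V = β·F = 0.1354·380 = 51.4 mol/h and L = F − V = 328.6 mol/h.

V = 51.4 mol/h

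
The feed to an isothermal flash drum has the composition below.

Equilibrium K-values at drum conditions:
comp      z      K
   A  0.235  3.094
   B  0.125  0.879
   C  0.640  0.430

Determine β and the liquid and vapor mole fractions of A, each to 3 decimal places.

Let β = V/F and solve Σ zᵢ(Kᵢ−1)/(1+β(Kᵢ−1)) = 0.
Feasibility: ΣzᵢKᵢ = 1.112, Σzᵢ/Kᵢ = 1.707 — both > 1, two phases present.
Newton iteration, β⁰ = 0.48:
  β = 0.480: g = -0.2728, g' = -0.652 → β = 0.062
  β = 0.062: g = 0.0423, g' = -1.033 → β = 0.103
  β = 0.103: g = 0.0021, g' = -0.934 → β = 0.105
Converged at β = 0.105.
Compositions from xᵢ = zᵢ/(1+β(Kᵢ−1)), yᵢ = Kᵢxᵢ:
  A: x = 0.193, y = 0.596
  B: x = 0.127, y = 0.111
  C: x = 0.681, y = 0.293

β = 0.105, x_A = 0.193, y_A = 0.596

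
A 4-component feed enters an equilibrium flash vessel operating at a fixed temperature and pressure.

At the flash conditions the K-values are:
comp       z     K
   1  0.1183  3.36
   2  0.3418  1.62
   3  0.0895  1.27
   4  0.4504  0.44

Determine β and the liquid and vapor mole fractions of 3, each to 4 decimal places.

Let β = V/F and solve Σ zᵢ(Kᵢ−1)/(1+β(Kᵢ−1)) = 0.
g(0) = ΣzᵢKᵢ − 1 = 0.2630 and g(1) = 1 − Σzᵢ/Kᵢ = -0.3403, so a root lies in (0, 1).
Newton iteration, β⁰ = 0.5:
  β = 0.5000: g = -0.03918, g' = -0.4927 → β = 0.4205
Converged at β = 0.4205.
Compositions from xᵢ = zᵢ/(1+β(Kᵢ−1)), yᵢ = Kᵢxᵢ:
  1: x = 0.0594, y = 0.1995
  2: x = 0.2711, y = 0.4392
  3: x = 0.0804, y = 0.1021
  4: x = 0.5891, y = 0.2592

β = 0.4205, x_3 = 0.0804, y_3 = 0.1021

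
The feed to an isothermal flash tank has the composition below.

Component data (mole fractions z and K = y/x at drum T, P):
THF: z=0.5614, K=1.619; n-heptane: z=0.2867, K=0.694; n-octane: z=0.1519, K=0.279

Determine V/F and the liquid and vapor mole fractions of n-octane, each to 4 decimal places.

Rachford–Rice: g(V/F) = Σ zᵢ(Kᵢ−1)/(1+V/F(Kᵢ−1)) = 0.
Feasibility: ΣzᵢKᵢ = 1.1503, Σzᵢ/Kᵢ = 1.3043 — both > 1, two phases present.
Newton–Raphson from V/F = 0.3:
  V/F = 0.3000: g = 0.05674, g' = -0.3141 → V/F = 0.4806
  V/F = 0.4806: g = -0.00263, g' = -0.3496 → V/F = 0.4731
Converged at V/F = 0.4731.
Compositions from xᵢ = zᵢ/(1+V/F(Kᵢ−1)), yᵢ = Kᵢxᵢ:
  THF: x = 0.4342, y = 0.7030
  n-heptane: x = 0.3352, y = 0.2326
  n-octane: x = 0.2305, y = 0.0643

V/F = 0.4731, x_n-octane = 0.2305, y_n-octane = 0.0643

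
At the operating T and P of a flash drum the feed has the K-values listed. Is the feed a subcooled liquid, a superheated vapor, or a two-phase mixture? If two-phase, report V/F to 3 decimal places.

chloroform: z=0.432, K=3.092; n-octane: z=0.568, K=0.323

two-phase, V/F = 0.367

ΣzᵢKᵢ = 1.519; Σzᵢ/Kᵢ = 1.898.
Both exceed 1, so a two-phase solution exists.
Let ψ = V/F and solve Σ zᵢ(Kᵢ−1)/(1+ψ(Kᵢ−1)) = 0.
Binary case is linear: z₁(K₁−1)(1+ψ(K₂−1)) + z₂(K₂−1)(1+ψ(K₁−1)) = 0
⇒ ψ = [z₁(K₁−1)+z₂(K₂−1)] / [−(K₁−1)(K₂−1)] = 0.5192/1.4163 = 0.367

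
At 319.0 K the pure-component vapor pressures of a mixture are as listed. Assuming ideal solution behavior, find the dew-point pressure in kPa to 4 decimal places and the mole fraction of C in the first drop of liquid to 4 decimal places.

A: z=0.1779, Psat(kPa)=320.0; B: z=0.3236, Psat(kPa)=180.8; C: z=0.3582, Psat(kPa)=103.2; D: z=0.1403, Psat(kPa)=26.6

Pdew = 90.1622 kPa, x_C = 0.3129

At the dew point ψ → 1, so Σzᵢ/Kᵢ = 1 with Kᵢ = Pᵢˢᵃᵗ/P ⇒ 1/P = Σzᵢ/Pᵢˢᵃᵗ.
1/P = 0.1779/320.0 + 0.3236/180.8 + 0.3582/103.2 + 0.1403/26.6 = 0.0110911 ⇒ P = 90.1622 kPa
xᵢ = zᵢP/Pᵢˢᵃᵗ ⇒ x_C = 0.3582·90.1622/103.2 = 0.3129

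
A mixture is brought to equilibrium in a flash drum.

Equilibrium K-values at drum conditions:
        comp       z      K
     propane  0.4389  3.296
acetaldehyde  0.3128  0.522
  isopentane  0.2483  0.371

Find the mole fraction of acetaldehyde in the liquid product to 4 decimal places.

Newton iteration, ψ⁰ = 0.5:
  ψ = 0.5000: g = 0.04483, g' = -0.8339 → ψ = 0.5538
  ψ = 0.5538: g = 0.00065, g' = -0.8119 → ψ = 0.5546
Converged at ψ = 0.5546.
Compositions from xᵢ = zᵢ/(1+ψ(Kᵢ−1)), yᵢ = Kᵢxᵢ:
  propane: x = 0.1931, y = 0.6364
  acetaldehyde: x = 0.4256, y = 0.2222
  isopentane: x = 0.3813, y = 0.1415

x_acetaldehyde = 0.4256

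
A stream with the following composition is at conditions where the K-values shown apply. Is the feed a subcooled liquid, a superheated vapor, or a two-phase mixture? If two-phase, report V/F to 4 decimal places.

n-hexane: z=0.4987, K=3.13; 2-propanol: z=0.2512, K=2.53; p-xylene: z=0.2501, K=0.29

two-phase, V/F = 0.9246

ΣzᵢKᵢ = 2.2690; Σzᵢ/Kᵢ = 1.1210.
Both exceed 1, so a two-phase solution exists.
Iterate (Newton) starting at ψ = 0.5:
  ψ = 0.5000: g = 0.45685, g' = -1.0224 → ψ = 0.9468
  ψ = 0.9468: g = -0.03273, g' = -1.5204 → ψ = 0.9253
  ψ = 0.9253: g = -0.00101, g' = -1.4285 → ψ = 0.9246
Converged at ψ = 0.9246.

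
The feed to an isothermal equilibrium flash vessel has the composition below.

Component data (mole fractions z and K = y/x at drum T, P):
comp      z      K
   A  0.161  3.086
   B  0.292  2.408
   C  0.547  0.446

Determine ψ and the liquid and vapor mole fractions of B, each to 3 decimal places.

Let ψ = V/F and solve Σ zᵢ(Kᵢ−1)/(1+ψ(Kᵢ−1)) = 0.
g(0) = ΣzᵢKᵢ − 1 = 0.444 and g(1) = 1 − Σzᵢ/Kᵢ = -0.400, so a root lies in (0, 1).
Newton iteration, ψ⁰ = 0.66:
  ψ = 0.660: g = -0.1233, g' = -0.697 → ψ = 0.483
  ψ = 0.483: g = -0.0018, g' = -0.692 → ψ = 0.480
Converged at ψ = 0.480.
Compositions from xᵢ = zᵢ/(1+ψ(Kᵢ−1)), yᵢ = Kᵢxᵢ:
  A: x = 0.080, y = 0.248
  B: x = 0.174, y = 0.419
  C: x = 0.745, y = 0.332

ψ = 0.480, x_B = 0.174, y_B = 0.419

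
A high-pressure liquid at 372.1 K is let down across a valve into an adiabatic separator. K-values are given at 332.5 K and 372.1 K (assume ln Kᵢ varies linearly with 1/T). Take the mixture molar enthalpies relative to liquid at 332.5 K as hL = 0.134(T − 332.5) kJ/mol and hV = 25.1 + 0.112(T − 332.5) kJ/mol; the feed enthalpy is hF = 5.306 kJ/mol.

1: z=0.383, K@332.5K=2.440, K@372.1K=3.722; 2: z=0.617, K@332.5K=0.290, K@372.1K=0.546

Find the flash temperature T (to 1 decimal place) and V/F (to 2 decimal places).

T = 338.3 K, V/F = 0.18

Adiabatic flash: solve Rachford–Rice at each trial T, then check hF = ψ·hV(T) + (1−ψ)·hL(T).
  T = 332.5 K: K = (2.440, 0.290), RR gives ψ = 0.111, H_out = 2.785 kJ/mol
  T = 372.1 K: K = (3.722, 0.546), RR gives ψ = 0.617, H_out = 20.254 kJ/mol
  T = 352.3 K: K = (3.050, 0.405), RR gives ψ = 0.343, H_out = 11.106 kJ/mol
  T = 342.4 K: K = (2.737, 0.344), RR gives ψ = 0.229, H_out = 7.022 kJ/mol
  T = 337.4 K: K = (2.585, 0.316), RR gives ψ = 0.171, H_out = 4.923 kJ/mol
  T = 339.9 K: K = (2.660, 0.330), RR gives ψ = 0.200, H_out = 5.980 kJ/mol
  T = 338.6 K: K = (2.621, 0.323), RR gives ψ = 0.185, H_out = 5.433 kJ/mol
Linear interpolation between T = 337.4 (H_out = 4.923) and T = 338.6 (H_out = 5.433) on hF = 5.306 gives T ≈ 338.3 K, at which ψ = 0.18.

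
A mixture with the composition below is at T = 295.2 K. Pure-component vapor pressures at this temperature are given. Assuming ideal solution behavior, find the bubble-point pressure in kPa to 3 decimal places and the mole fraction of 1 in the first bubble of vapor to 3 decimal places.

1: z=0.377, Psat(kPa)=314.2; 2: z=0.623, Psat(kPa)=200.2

Pbub = 243.178 kPa, y_1 = 0.487

At the bubble point ψ → 0, so ΣzᵢKᵢ = 1 with Kᵢ = Pᵢˢᵃᵗ/P ⇒ P = ΣzᵢPᵢˢᵃᵗ.
P = 0.377·314.2 + 0.623·200.2 = 243.178 kPa
yᵢ = zᵢPᵢˢᵃᵗ/P ⇒ y_1 = 0.377·314.2/243.178 = 0.487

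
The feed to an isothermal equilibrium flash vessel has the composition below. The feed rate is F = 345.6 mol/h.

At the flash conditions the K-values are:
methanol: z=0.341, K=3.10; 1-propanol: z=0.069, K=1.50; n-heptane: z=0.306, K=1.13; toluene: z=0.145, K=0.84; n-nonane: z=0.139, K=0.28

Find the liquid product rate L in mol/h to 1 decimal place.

Newton–Raphson from ψ = 0.5:
  ψ = 0.500: g = 0.2327, g' = -0.554 → ψ = 0.920
  ψ = 0.920: g = -0.0204, g' = -0.825 → ψ = 0.895
Converged at ψ = 0.895.
Then V = ψ·F = 0.8945·345.6 = 309.1 mol/h and L = F − V = 36.5 mol/h.

L = 36.5 mol/h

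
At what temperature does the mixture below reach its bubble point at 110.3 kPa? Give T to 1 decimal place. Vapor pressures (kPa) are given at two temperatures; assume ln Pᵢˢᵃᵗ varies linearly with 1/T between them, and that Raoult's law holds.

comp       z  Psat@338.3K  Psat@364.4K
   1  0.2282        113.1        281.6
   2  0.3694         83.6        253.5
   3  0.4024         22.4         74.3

T = 350.7 K

Bubble-point temperature: ΣzᵢPᵢˢᵃᵗ(T) = P. Interpolate ln Pᵢˢᵃᵗ = aᵢ + bᵢ/T.
  T = 338.3 K: ΣzᵢPᵢˢᵃᵗ = 65.71 kPa
  T = 364.4 K: ΣzᵢPᵢˢᵃᵗ = 187.80 kPa
  T = 351.4 K: ΣzᵢPᵢˢᵃᵗ = 113.33 kPa
  T = 344.9 K: ΣzᵢPᵢˢᵃᵗ = 86.89 kPa
  T = 348.1 K: ΣzᵢPᵢˢᵃᵗ = 99.14 kPa
  T = 349.8 K: ΣzᵢPᵢˢᵃᵗ = 106.24 kPa
Interpolating between 349.8 K and 351.4 K gives T ≈ 350.7 K.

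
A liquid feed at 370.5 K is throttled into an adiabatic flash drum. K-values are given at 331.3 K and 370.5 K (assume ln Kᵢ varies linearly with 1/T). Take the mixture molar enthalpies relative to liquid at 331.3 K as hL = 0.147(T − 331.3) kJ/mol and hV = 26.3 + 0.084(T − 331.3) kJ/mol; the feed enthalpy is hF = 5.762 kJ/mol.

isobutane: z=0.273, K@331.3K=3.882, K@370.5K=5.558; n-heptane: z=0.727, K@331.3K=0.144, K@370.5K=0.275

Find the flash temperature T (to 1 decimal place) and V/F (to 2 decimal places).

T = 347.6 K, V/F = 0.13

Adiabatic flash: solve Rachford–Rice at each trial T, then check hF = ψ·hV(T) + (1−ψ)·hL(T).
  T = 331.3 K: K = (3.882, 0.144), RR gives ψ = 0.067, H_out = 1.753 kJ/mol
  T = 370.5 K: K = (5.558, 0.275), RR gives ψ = 0.217, H_out = 10.935 kJ/mol
  T = 350.9 K: K = (4.692, 0.203), RR gives ψ = 0.145, H_out = 6.527 kJ/mol
  T = 341.1 K: K = (4.279, 0.172), RR gives ψ = 0.108, H_out = 4.211 kJ/mol
  T = 346.0 K: K = (4.484, 0.187), RR gives ψ = 0.127, H_out = 5.383 kJ/mol
  T = 348.4 K: K = (4.585, 0.194), RR gives ψ = 0.136, H_out = 5.947 kJ/mol
Linear interpolation between T = 346.0 (H_out = 5.383) and T = 348.4 (H_out = 5.947) on hF = 5.762 gives T ≈ 347.6 K, at which ψ = 0.13.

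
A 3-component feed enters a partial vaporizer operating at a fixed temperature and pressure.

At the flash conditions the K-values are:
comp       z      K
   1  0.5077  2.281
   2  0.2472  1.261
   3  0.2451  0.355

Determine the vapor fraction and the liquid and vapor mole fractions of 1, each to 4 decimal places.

Newton iteration, ψ⁰ = 0.5:
  ψ = 0.5000: g = 0.22017, g' = -0.5449 → ψ = 0.9041
  ψ = 0.9041: g = -0.02566, g' = -0.7766 → ψ = 0.8710
  ψ = 0.8710: g = -0.00082, g' = -0.7283 → ψ = 0.8699
Converged at ψ = 0.8699.
Compositions from xᵢ = zᵢ/(1+ψ(Kᵢ−1)), yᵢ = Kᵢxᵢ:
  1: x = 0.2401, y = 0.5477
  2: x = 0.2015, y = 0.2540
  3: x = 0.5584, y = 0.1982

ψ = 0.8699, x_1 = 0.2401, y_1 = 0.5477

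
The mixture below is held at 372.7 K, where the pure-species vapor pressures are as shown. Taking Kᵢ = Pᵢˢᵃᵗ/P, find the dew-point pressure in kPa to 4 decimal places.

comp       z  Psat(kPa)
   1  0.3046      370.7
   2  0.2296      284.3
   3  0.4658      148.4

Pdew = 209.7271 kPa

At the dew point ψ → 1, so Σzᵢ/Kᵢ = 1 with Kᵢ = Pᵢˢᵃᵗ/P ⇒ 1/P = Σzᵢ/Pᵢˢᵃᵗ.
1/P = 0.3046/370.7 + 0.2296/284.3 + 0.4658/148.4 = 0.0047681 ⇒ P = 209.7271 kPa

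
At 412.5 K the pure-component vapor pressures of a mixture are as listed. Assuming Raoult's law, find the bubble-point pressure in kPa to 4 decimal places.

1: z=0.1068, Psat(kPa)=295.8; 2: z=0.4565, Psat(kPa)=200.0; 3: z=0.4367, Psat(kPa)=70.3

At the bubble point ψ → 0, so ΣzᵢKᵢ = 1 with Kᵢ = Pᵢˢᵃᵗ/P ⇒ P = ΣzᵢPᵢˢᵃᵗ.
P = 0.1068·295.8 + 0.4565·200.0 + 0.4367·70.3 = 153.5915 kPa

Pbub = 153.5915 kPa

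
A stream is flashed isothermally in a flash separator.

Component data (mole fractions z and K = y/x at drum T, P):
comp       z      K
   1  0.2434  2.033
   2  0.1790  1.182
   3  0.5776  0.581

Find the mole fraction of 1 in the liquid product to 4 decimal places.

Rachford–Rice: g(V/F) = Σ zᵢ(Kᵢ−1)/(1+V/F(Kᵢ−1)) = 0.
Feasibility: ΣzᵢKᵢ = 1.0420, Σzᵢ/Kᵢ = 1.2653 — both > 1, two phases present.
Iterate (Newton) starting at V/F = 0.64:
  V/F = 0.6400: g = -0.15015, g' = -0.2882 → V/F = 0.1190
  V/F = 0.1190: g = 0.00107, g' = -0.3240 → V/F = 0.1223
Converged at V/F = 0.1223.
Compositions from xᵢ = zᵢ/(1+V/F(Kᵢ−1)), yᵢ = Kᵢxᵢ:
  1: x = 0.2161, y = 0.4393
  2: x = 0.1751, y = 0.2070
  3: x = 0.6088, y = 0.3537

x_1 = 0.2161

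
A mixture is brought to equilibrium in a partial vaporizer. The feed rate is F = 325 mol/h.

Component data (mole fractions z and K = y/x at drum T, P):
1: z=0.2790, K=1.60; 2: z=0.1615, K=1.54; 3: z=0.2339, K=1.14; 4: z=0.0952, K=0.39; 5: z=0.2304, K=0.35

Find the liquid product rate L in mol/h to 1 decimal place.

L = 236.7 mol/h

Let ψ = V/F and solve Σ zᵢ(Kᵢ−1)/(1+ψ(Kᵢ−1)) = 0.
g(0) = ΣzᵢKᵢ − 1 = 0.0795 and g(1) = 1 − Σzᵢ/Kᵢ = -0.3868, so a root lies in (0, 1).
Newton iteration, ψ⁰ = 0.6:
  ψ = 0.6000: g = -0.11794, g' = -0.4348 → ψ = 0.3288
  ψ = 0.3288: g = -0.01791, g' = -0.3211 → ψ = 0.2730
  ψ = 0.2730: g = -0.00035, g' = -0.3090 → ψ = 0.2718
Converged at ψ = 0.2718.
Then V = ψ·F = 0.2718·325 = 88.3 mol/h and L = F − V = 236.7 mol/h.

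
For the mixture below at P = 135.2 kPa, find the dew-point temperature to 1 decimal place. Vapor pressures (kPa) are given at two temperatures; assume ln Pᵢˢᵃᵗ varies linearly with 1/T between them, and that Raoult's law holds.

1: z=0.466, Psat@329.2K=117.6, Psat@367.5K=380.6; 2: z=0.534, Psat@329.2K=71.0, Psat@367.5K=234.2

T = 342.4 K

Dew-point temperature: Σzᵢ·P/Pᵢˢᵃᵗ(T) = 1. Interpolate ln Pᵢˢᵃᵗ = aᵢ + bᵢ/T.
  T = 329.2 K: ΣzᵢP/Pᵢˢᵃᵗ = 1.5526
  T = 367.5 K: ΣzᵢP/Pᵢˢᵃᵗ = 0.4738
  T = 348.4 K: ΣzᵢP/Pᵢˢᵃᵗ = 0.8289
  T = 338.8 K: ΣzᵢP/Pᵢˢᵃᵗ = 1.1244
  T = 343.6 K: ΣzᵢP/Pᵢˢᵃᵗ = 0.9633
  T = 341.2 K: ΣzᵢP/Pᵢˢᵃᵗ = 1.0402
  T = 342.4 K: ΣzᵢP/Pᵢˢᵃᵗ = 1.0009
Interpolating between 342.4 K and 343.6 K gives T ≈ 342.4 K.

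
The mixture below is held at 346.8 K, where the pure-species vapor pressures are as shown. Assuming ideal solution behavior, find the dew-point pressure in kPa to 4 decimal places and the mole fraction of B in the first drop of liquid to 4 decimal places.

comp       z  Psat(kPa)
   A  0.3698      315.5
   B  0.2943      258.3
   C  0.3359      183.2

At the dew point ψ → 1, so Σzᵢ/Kᵢ = 1 with Kᵢ = Pᵢˢᵃᵗ/P ⇒ 1/P = Σzᵢ/Pᵢˢᵃᵗ.
1/P = 0.3698/315.5 + 0.2943/258.3 + 0.3359/183.2 = 0.0041450 ⇒ P = 241.2548 kPa
xᵢ = zᵢP/Pᵢˢᵃᵗ ⇒ x_B = 0.2943·241.2548/258.3 = 0.2749

Pdew = 241.2548 kPa, x_B = 0.2749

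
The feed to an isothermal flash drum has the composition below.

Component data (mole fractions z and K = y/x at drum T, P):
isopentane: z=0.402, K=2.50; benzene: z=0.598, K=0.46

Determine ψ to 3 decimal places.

Let ψ = V/F and solve Σ zᵢ(Kᵢ−1)/(1+ψ(Kᵢ−1)) = 0.
Check two-phase: ΣzᵢKᵢ = 1.280 > 1 and Σzᵢ/Kᵢ = 1.461 > 1, so g(0) = 0.280 > 0 and g(1) = -0.461 < 0.
Newton iteration, ψ⁰ = 0.52:
  ψ = 0.520: g = -0.1102, g' = -0.623 → ψ = 0.343
  ψ = 0.343: g = 0.0019, g' = -0.657 → ψ = 0.346
Converged at ψ = 0.346.

ψ = 0.346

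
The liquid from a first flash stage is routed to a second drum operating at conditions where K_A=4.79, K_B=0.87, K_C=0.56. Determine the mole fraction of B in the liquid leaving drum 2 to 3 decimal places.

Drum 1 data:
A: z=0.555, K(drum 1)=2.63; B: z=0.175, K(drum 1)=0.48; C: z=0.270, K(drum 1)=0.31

Drum 1:
Material balance + equilibrium reduce to Σ zᵢ(Kᵢ−1)/(1+ψ₁(Kᵢ−1)) = 0.
Feasibility: ΣzᵢKᵢ = 1.627, Σzᵢ/Kᵢ = 1.447 — both > 1, two phases present.
Newton–Raphson from ψ₁ = 0.6:
  ψ₁ = 0.600: g = 0.0072, g' = -0.851 → ψ₁ = 0.608
Converged at ψ₁ = 0.608.
Drum-1 compositions:
  A: x = 0.279, y = 0.733
  B: x = 0.256, y = 0.123
  C: x = 0.465, y = 0.144
Drum-2 feed = drum-1 liquid: z₂ = (0.2787, 0.2560, 0.4654).
Drum 2:
Rachford–Rice: g(ψ₂) = Σ zᵢ(Kᵢ−1)/(1+ψ₂(Kᵢ−1)) = 0.
Feasibility: ΣzᵢKᵢ = 1.818, Σzᵢ/Kᵢ = 1.183 — both > 1, two phases present.
Newton iteration, ψ₂⁰ = 0.56:
  ψ₂ = 0.560: g = 0.0306, g' = -0.574 → ψ₂ = 0.613
  ψ₂ = 0.613: g = 0.0011, g' = -0.536 → ψ₂ = 0.615
Converged at ψ₂ = 0.615.
  A: x = 0.084, y = 0.401
  B: x = 0.278, y = 0.242
  C: x = 0.638, y = 0.357

x_B (drum 2) = 0.278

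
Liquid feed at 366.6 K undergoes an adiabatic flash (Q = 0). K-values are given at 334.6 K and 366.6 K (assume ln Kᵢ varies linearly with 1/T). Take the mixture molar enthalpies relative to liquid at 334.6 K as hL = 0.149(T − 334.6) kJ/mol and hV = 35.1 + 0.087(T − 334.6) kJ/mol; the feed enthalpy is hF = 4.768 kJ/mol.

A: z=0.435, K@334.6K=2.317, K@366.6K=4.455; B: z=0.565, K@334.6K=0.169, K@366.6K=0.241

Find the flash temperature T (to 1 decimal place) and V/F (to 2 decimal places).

Adiabatic flash: solve Rachford–Rice at each trial T, then check hF = ψ·hV(T) + (1−ψ)·hL(T).
  T = 334.6 K: K = (2.317, 0.169), RR gives ψ = 0.094, H_out = 3.316 kJ/mol
  T = 366.6 K: K = (4.455, 0.241), RR gives ψ = 0.410, H_out = 18.332 kJ/mol
  T = 350.6 K: K = (3.261, 0.203), RR gives ψ = 0.296, H_out = 12.488 kJ/mol
  T = 342.6 K: K = (2.760, 0.186), RR gives ψ = 0.213, H_out = 8.571 kJ/mol
  T = 338.6 K: K = (2.531, 0.177), RR gives ψ = 0.160, H_out = 6.165 kJ/mol
  T = 336.6 K: K = (2.422, 0.173), RR gives ψ = 0.129, H_out = 4.806 kJ/mol
Linear interpolation between T = 334.6 (H_out = 3.316) and T = 336.6 (H_out = 4.806) on hF = 4.768 gives T ≈ 336.5 K, at which ψ = 0.13.

T = 336.5 K, V/F = 0.13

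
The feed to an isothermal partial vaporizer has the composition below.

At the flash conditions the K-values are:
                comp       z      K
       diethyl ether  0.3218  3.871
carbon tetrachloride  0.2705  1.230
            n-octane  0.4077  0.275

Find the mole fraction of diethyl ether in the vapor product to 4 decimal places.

Rachford–Rice: g(ψ) = Σ zᵢ(Kᵢ−1)/(1+ψ(Kᵢ−1)) = 0.
g(0) = ΣzᵢKᵢ − 1 = 0.6905 and g(1) = 1 − Σzᵢ/Kᵢ = -0.7856, so a root lies in (0, 1).
Newton iteration, ψ⁰ = 0.5:
  ψ = 0.5000: g = -0.02852, g' = -0.9860 → ψ = 0.4711
  ψ = 0.4711: g = -0.00003, g' = -0.9852 → ψ = 0.4710
Converged at ψ = 0.4710.
Compositions from xᵢ = zᵢ/(1+ψ(Kᵢ−1)), yᵢ = Kᵢxᵢ:
  diethyl ether: x = 0.1368, y = 0.5295
  carbon tetrachloride: x = 0.2441, y = 0.3002
  n-octane: x = 0.6191, y = 0.1703

y_diethyl ether = 0.5295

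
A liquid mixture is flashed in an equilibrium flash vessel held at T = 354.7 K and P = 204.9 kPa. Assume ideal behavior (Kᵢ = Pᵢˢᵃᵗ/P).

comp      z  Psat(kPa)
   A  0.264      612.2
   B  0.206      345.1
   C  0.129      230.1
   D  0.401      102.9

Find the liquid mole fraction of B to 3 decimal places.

Raoult's law: Kᵢ = Pᵢˢᵃᵗ/P = Pᵢˢᵃᵗ/204.9.
  K_A = 612.2/204.9 = 2.98780, K_B = 345.1/204.9 = 1.68424, K_C = 230.1/204.9 = 1.12299, K_D = 102.9/204.9 = 0.50220
Newton iteration, ψ⁰ = 0.47:
  ψ = 0.470: g = 0.1324, g' = -0.505 → ψ = 0.732
  ψ = 0.732: g = 0.0081, g' = -0.464 → ψ = 0.750
Converged at ψ = 0.750.
Compositions from xᵢ = zᵢ/(1+ψ(Kᵢ−1)), yᵢ = Kᵢxᵢ:
  A: x = 0.106, y = 0.317
  B: x = 0.136, y = 0.229
  C: x = 0.118, y = 0.133
  D: x = 0.640, y = 0.321

x_B = 0.136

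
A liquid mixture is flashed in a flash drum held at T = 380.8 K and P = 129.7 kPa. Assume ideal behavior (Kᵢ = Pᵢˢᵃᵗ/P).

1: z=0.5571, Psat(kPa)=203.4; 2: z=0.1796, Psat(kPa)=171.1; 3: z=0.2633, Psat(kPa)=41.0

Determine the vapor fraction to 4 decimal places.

ψ = 0.5530

Raoult's law: Kᵢ = Pᵢˢᵃᵗ/P = Pᵢˢᵃᵗ/129.7.
  K_1 = 203.4/129.7 = 1.568234, K_2 = 171.1/129.7 = 1.319198, K_3 = 41.0/129.7 = 0.316114
Newton–Raphson from ψ = 0.49:
  ψ = 0.4900: g = 0.02637, g' = -0.4023 → ψ = 0.5556
  ψ = 0.5556: g = -0.00110, g' = -0.4374 → ψ = 0.5530
Converged at ψ = 0.5530.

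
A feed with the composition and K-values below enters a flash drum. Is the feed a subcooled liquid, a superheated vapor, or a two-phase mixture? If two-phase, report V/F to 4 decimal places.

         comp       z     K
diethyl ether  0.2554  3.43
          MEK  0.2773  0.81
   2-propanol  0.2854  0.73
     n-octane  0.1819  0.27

ΣzᵢKᵢ = 1.3581; Σzᵢ/Kᵢ = 1.4815.
Both exceed 1, so a two-phase solution exists.
Newton–Raphson from ψ = 0.5:
  ψ = 0.5000: g = -0.07622, g' = -0.5878 → ψ = 0.3703
  ψ = 0.3703: g = 0.00238, g' = -0.6371 → ψ = 0.3741
Converged at ψ = 0.3741.

two-phase, V/F = 0.3741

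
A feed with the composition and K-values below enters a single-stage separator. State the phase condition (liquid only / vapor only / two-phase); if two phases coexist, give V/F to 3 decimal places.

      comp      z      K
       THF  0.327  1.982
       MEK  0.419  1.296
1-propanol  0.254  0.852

vapor only

ΣzᵢKᵢ = 1.408; Σzᵢ/Kᵢ = 0.786.
Since Σzᵢ/Kᵢ < 1 the mixture is above its dew point — single vapor phase.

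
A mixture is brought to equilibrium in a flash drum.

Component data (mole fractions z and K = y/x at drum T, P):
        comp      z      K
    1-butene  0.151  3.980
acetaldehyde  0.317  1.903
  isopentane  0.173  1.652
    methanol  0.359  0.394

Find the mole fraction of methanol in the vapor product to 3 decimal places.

Rachford–Rice: g(V/F) = Σ zᵢ(Kᵢ−1)/(1+V/F(Kᵢ−1)) = 0.
Check two-phase: ΣzᵢKᵢ = 1.631 > 1 and Σzᵢ/Kᵢ = 1.220 > 1, so g(0) = 0.631 > 0 and g(1) = -0.220 < 0.
Iterate (Newton) starting at V/F = 0.52:
  V/F = 0.520: g = 0.1379, g' = -0.648 → V/F = 0.733
  V/F = 0.733: g = -0.0014, g' = -0.686 → V/F = 0.731
Converged at V/F = 0.731.
Compositions from xᵢ = zᵢ/(1+V/F(Kᵢ−1)), yᵢ = Kᵢxᵢ:
  1-butene: x = 0.048, y = 0.189
  acetaldehyde: x = 0.191, y = 0.363
  isopentane: x = 0.117, y = 0.194
  methanol: x = 0.644, y = 0.254

y_methanol = 0.254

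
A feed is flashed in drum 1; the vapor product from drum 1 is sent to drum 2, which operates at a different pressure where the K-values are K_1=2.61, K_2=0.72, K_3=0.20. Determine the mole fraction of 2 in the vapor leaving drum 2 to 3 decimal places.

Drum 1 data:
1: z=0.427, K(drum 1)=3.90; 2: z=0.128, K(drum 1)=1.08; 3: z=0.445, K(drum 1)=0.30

y_2 (drum 2) = 0.121

Drum 1:
Material balance + equilibrium reduce to Σ zᵢ(Kᵢ−1)/(1+ψ₁(Kᵢ−1)) = 0.
g(0) = ΣzᵢKᵢ − 1 = 0.937 and g(1) = 1 − Σzᵢ/Kᵢ = -0.711, so a root lies in (0, 1).
Iterate (Newton) starting at ψ₁ = 0.4:
  ψ₁ = 0.400: g = 0.1506, g' = -1.191 → ψ₁ = 0.526
  ψ₁ = 0.526: g = 0.0067, g' = -1.110 → ψ₁ = 0.532
Converged at ψ₁ = 0.532.
Drum-1 compositions:
  1: x = 0.168, y = 0.655
  2: x = 0.123, y = 0.133
  3: x = 0.709, y = 0.213
Drum-2 feed = drum-1 vapor: z₂ = (0.6546, 0.1326, 0.2128).
Drum 2:
Newton–Raphson from ψ₂ = 0.51:
  ψ₂ = 0.510: g = 0.2478, g' = -0.914 → ψ₂ = 0.781
  ψ₂ = 0.781: g = -0.0344, g' = -1.318 → ψ₂ = 0.755
  ψ₂ = 0.755: g = -0.0012, g' = -1.231 → ψ₂ = 0.754
Converged at ψ₂ = 0.754.
  1: x = 0.296, y = 0.772
  2: x = 0.168, y = 0.121
  3: x = 0.536, y = 0.107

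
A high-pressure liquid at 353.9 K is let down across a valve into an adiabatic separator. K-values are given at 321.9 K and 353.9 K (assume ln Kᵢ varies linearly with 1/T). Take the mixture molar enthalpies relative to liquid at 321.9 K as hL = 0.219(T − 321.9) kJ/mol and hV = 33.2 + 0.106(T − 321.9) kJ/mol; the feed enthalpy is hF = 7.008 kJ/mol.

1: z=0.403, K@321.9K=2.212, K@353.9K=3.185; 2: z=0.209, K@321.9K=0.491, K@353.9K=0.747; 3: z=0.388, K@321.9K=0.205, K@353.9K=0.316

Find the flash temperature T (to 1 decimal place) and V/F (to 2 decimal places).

T = 328.3 K, V/F = 0.17

Adiabatic flash: solve Rachford–Rice at each trial T, then check hF = ψ·hV(T) + (1−ψ)·hL(T).
  T = 321.9 K: K = (2.212, 0.491, 0.205), RR gives ψ = 0.086, H_out = 2.855 kJ/mol
  T = 353.9 K: K = (3.185, 0.747, 0.316), RR gives ψ = 0.451, H_out = 20.352 kJ/mol
  T = 337.9 K: K = (2.677, 0.612, 0.257), RR gives ψ = 0.285, H_out = 12.466 kJ/mol
  T = 329.9 K: K = (2.439, 0.549, 0.230), RR gives ψ = 0.193, H_out = 7.985 kJ/mol
  T = 325.9 K: K = (2.324, 0.520, 0.217), RR gives ψ = 0.142, H_out = 5.521 kJ/mol
  T = 327.9 K: K = (2.381, 0.535, 0.224), RR gives ψ = 0.168, H_out = 6.776 kJ/mol
Linear interpolation between T = 327.9 (H_out = 6.776) and T = 329.9 (H_out = 7.985) on hF = 7.008 gives T ≈ 328.3 K, at which ψ = 0.17.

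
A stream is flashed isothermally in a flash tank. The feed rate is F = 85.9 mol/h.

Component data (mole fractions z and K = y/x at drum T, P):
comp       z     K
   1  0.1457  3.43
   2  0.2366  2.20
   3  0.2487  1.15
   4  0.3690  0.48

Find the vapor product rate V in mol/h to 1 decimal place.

Newton–Raphson from ψ = 0.5:
  ψ = 0.5000: g = 0.11270, g' = -0.4955 → ψ = 0.7274
  ψ = 0.7274: g = 0.00453, g' = -0.4721 → ψ = 0.7370
Converged at ψ = 0.7370.
Then V = ψ·F = 0.7370·85.9 = 63.3 mol/h and L = F − V = 22.6 mol/h.

V = 63.3 mol/h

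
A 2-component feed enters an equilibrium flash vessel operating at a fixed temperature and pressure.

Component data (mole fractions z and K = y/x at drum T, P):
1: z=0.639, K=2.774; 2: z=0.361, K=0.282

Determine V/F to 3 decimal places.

Rachford–Rice: g(V/F) = Σ zᵢ(Kᵢ−1)/(1+V/F(Kᵢ−1)) = 0.
Check two-phase: ΣzᵢKᵢ = 1.874 > 1 and Σzᵢ/Kᵢ = 1.510 > 1, so g(0) = 0.874 > 0 and g(1) = -0.510 < 0.
Binary case is linear: z₁(K₁−1)(1+V/F(K₂−1)) + z₂(K₂−1)(1+V/F(K₁−1)) = 0
⇒ V/F = [z₁(K₁−1)+z₂(K₂−1)] / [−(K₁−1)(K₂−1)] = 0.8744/1.2737 = 0.686

V/F = 0.686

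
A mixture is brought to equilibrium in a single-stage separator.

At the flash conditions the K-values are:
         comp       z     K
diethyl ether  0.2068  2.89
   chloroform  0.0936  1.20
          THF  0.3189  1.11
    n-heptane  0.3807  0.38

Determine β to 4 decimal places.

β = 0.3211

Let β = V/F and solve Σ zᵢ(Kᵢ−1)/(1+β(Kᵢ−1)) = 0.
g(0) = ΣzᵢKᵢ − 1 = 0.2086 and g(1) = 1 − Σzᵢ/Kᵢ = -0.4387, so a root lies in (0, 1).
Iterate (Newton) starting at β = 0.5:
  β = 0.5000: g = -0.09086, g' = -0.5092 → β = 0.3216
  β = 0.3216: g = -0.00024, g' = -0.5210 → β = 0.3211
Converged at β = 0.3211.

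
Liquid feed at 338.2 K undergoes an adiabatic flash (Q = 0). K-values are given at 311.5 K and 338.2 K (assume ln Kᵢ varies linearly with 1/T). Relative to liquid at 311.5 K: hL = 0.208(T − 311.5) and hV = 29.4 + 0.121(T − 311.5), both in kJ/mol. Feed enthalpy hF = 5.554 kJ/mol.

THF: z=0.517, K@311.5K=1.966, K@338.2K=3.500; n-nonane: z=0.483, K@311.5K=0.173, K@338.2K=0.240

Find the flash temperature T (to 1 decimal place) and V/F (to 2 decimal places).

Adiabatic flash: solve Rachford–Rice at each trial T, then check hF = ψ·hV(T) + (1−ψ)·hL(T).
  T = 311.5 K: K = (1.966, 0.173), RR gives ψ = 0.125, H_out = 3.679 kJ/mol
  T = 338.2 K: K = (3.500, 0.240), RR gives ψ = 0.487, H_out = 18.742 kJ/mol
  T = 324.9 K: K = (2.657, 0.205), RR gives ψ = 0.359, H_out = 12.926 kJ/mol
  T = 318.2 K: K = (2.293, 0.189), RR gives ψ = 0.264, H_out = 8.994 kJ/mol
  T = 314.9 K: K = (2.127, 0.181), RR gives ψ = 0.203, H_out = 6.608 kJ/mol
  T = 313.2 K: K = (2.046, 0.177), RR gives ψ = 0.166, H_out = 5.215 kJ/mol
Linear interpolation between T = 313.2 (H_out = 5.215) and T = 314.9 (H_out = 6.608) on hF = 5.554 gives T ≈ 313.6 K, at which ψ = 0.18.

T = 313.6 K, V/F = 0.18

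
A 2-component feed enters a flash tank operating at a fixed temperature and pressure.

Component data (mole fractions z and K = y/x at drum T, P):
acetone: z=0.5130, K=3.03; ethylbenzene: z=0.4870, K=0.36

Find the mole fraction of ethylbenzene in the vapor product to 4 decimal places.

Iterate (Newton) starting at ψ = 0.5:
  ψ = 0.5000: g = 0.05847, g' = -0.9521 → ψ = 0.5614
  ψ = 0.5614: g = 0.00024, g' = -0.9477 → ψ = 0.5617
Converged at ψ = 0.5617.
Compositions from xᵢ = zᵢ/(1+ψ(Kᵢ−1)), yᵢ = Kᵢxᵢ:
  acetone: x = 0.2397, y = 0.7263
  ethylbenzene: x = 0.7603, y = 0.2737

y_ethylbenzene = 0.2737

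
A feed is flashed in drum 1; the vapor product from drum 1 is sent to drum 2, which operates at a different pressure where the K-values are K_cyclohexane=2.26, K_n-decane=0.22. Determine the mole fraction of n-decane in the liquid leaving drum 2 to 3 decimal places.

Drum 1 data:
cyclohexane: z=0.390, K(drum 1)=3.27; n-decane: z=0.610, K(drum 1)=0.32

x_n-decane (drum 2) = 0.618

Drum 1:
Let ψ₁ = V/F and solve Σ zᵢ(Kᵢ−1)/(1+ψ₁(Kᵢ−1)) = 0.
g(0) = ΣzᵢKᵢ − 1 = 0.471 and g(1) = 1 − Σzᵢ/Kᵢ = -1.026, so a root lies in (0, 1).
Iterate (Newton) starting at ψ₁ = 0.38:
  ψ₁ = 0.380: g = -0.0840, g' = -1.092 → ψ₁ = 0.303
  ψ₁ = 0.303: g = 0.0020, g' = -1.153 → ψ₁ = 0.305
Converged at ψ₁ = 0.305.
Drum-1 compositions:
  cyclohexane: x = 0.231, y = 0.754
  n-decane: x = 0.769, y = 0.246
Drum-2 feed = drum-1 vapor: z₂ = (0.7538, 0.2462).
Drum 2:
Let ψ₂ = V/F and solve Σ zᵢ(Kᵢ−1)/(1+ψ₂(Kᵢ−1)) = 0.
Feasibility: ΣzᵢKᵢ = 1.758, Σzᵢ/Kᵢ = 1.453 — both > 1, two phases present.
Iterate (Newton) starting at ψ₂ = 0.5:
  ψ₂ = 0.500: g = 0.2678, g' = -0.853 → ψ₂ = 0.814
  ψ₂ = 0.814: g = -0.0572, g' = -1.415 → ψ₂ = 0.774
  ψ₂ = 0.774: g = -0.0033, g' = -1.259 → ψ₂ = 0.771
Converged at ψ₂ = 0.771.
  cyclohexane: x = 0.382, y = 0.864
  n-decane: x = 0.618, y = 0.136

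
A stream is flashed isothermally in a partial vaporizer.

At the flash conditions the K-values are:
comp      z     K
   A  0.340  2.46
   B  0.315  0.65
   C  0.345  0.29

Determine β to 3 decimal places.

Material balance + equilibrium reduce to Σ zᵢ(Kᵢ−1)/(1+β(Kᵢ−1)) = 0.
Feasibility: ΣzᵢKᵢ = 1.141, Σzᵢ/Kᵢ = 1.812 — both > 1, two phases present.
Newton–Raphson from β = 0.5:
  β = 0.500: g = -0.2265, g' = -0.717 → β = 0.184
  β = 0.184: g = -0.0084, g' = -0.724 → β = 0.173
Converged at β = 0.173.

β = 0.173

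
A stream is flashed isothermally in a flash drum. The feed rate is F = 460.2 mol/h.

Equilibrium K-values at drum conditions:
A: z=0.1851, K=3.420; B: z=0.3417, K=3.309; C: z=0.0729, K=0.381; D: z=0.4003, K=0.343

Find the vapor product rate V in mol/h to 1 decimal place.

Material balance + equilibrium reduce to Σ zᵢ(Kᵢ−1)/(1+V/F(Kᵢ−1)) = 0.
Feasibility: ΣzᵢKᵢ = 1.9288, Σzᵢ/Kᵢ = 1.5158 — both > 1, two phases present.
Newton–Raphson from V/F = 0.55:
  V/F = 0.5500: g = 0.05953, g' = -1.0409 → V/F = 0.6072
Converged at V/F = 0.6072.
Then V = V/F·F = 0.6072·460.2 = 279.4 mol/h and L = F − V = 180.8 mol/h.

V = 279.4 mol/h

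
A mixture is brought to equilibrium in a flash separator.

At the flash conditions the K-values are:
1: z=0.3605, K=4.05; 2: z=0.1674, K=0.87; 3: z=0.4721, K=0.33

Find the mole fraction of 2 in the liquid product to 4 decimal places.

x_2 = 0.1775

Rachford–Rice: g(ψ) = Σ zᵢ(Kᵢ−1)/(1+ψ(Kᵢ−1)) = 0.
Check two-phase: ΣzᵢKᵢ = 1.7615 > 1 and Σzᵢ/Kᵢ = 1.7120 > 1, so g(0) = 0.7615 > 0 and g(1) = -0.7120 < 0.
Iterate (Newton) starting at ψ = 0.41:
  ψ = 0.4100: g = 0.02948, g' = -1.0681 → ψ = 0.4376
  ψ = 0.4376: g = 0.00037, g' = -1.0426 → ψ = 0.4379
Converged at ψ = 0.4379.
Compositions from xᵢ = zᵢ/(1+ψ(Kᵢ−1)), yᵢ = Kᵢxᵢ:
  1: x = 0.1543, y = 0.6251
  2: x = 0.1775, y = 0.1544
  3: x = 0.6682, y = 0.2205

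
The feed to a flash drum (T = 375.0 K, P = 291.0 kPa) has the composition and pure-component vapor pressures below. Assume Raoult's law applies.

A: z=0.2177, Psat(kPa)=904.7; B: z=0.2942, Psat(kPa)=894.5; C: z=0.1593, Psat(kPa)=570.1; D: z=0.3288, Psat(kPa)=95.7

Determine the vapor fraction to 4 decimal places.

Raoult's law: Kᵢ = Pᵢˢᵃᵗ/P = Pᵢˢᵃᵗ/291.0.
  K_A = 904.7/291.0 = 3.108935, K_B = 894.5/291.0 = 3.073883, K_C = 570.1/291.0 = 1.959107, K_D = 95.7/291.0 = 0.328866
Rachford–Rice: g(ψ) = Σ zᵢ(Kᵢ−1)/(1+ψ(Kᵢ−1)) = 0.
Feasibility: ΣzᵢKᵢ = 2.0014, Σzᵢ/Kᵢ = 1.2468 — both > 1, two phases present.
Iterate (Newton) starting at ψ = 0.42:
  ψ = 0.4200: g = 0.37119, g' = -0.9954 → ψ = 0.7929
  ψ = 0.7929: g = 0.01766, g' = -1.0404 → ψ = 0.8099
  ψ = 0.8099: g = -0.00021, g' = -1.0655 → ψ = 0.8097
Converged at ψ = 0.8097.

ψ = 0.8097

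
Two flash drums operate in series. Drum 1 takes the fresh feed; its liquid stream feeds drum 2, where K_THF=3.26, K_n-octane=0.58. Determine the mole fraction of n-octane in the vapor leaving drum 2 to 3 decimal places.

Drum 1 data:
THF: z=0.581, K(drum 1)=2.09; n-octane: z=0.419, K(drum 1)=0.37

y_n-octane (drum 2) = 0.489

Drum 1:
Binary case is linear: z₁(K₁−1)(1+ψ₁(K₂−1)) + z₂(K₂−1)(1+ψ₁(K₁−1)) = 0
⇒ ψ₁ = [z₁(K₁−1)+z₂(K₂−1)] / [−(K₁−1)(K₂−1)] = 0.3693/0.6867 = 0.538
Drum-1 compositions:
  THF: x = 0.366, y = 0.766
  n-octane: x = 0.634, y = 0.234
Drum-2 feed = drum-1 liquid: z₂ = (0.3663, 0.6337).
Drum 2:
Rachford–Rice: g(ψ₂) = Σ zᵢ(Kᵢ−1)/(1+ψ₂(Kᵢ−1)) = 0.
Feasibility: ΣzᵢKᵢ = 1.562, Σzᵢ/Kᵢ = 1.205 — both > 1, two phases present.
Iterate (Newton) starting at ψ₂ = 0.5:
  ψ₂ = 0.500: g = 0.0517, g' = -0.591 → ψ₂ = 0.587
  ψ₂ = 0.587: g = 0.0023, g' = -0.542 → ψ₂ = 0.592
Converged at ψ₂ = 0.592.
  THF: x = 0.157, y = 0.511
  n-octane: x = 0.843, y = 0.489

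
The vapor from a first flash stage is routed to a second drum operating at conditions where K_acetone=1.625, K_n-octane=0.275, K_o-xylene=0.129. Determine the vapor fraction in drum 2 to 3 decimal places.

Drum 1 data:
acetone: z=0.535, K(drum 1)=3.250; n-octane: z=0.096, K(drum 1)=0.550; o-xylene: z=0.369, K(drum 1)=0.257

Drum 1:
Newton–Raphson from ψ₁ = 0.5:
  ψ₁ = 0.500: g = 0.0745, g' = -1.148 → ψ₁ = 0.565
Converged at ψ₁ = 0.565.
Drum-1 compositions:
  acetone: x = 0.236, y = 0.766
  n-octane: x = 0.129, y = 0.071
  o-xylene: x = 0.636, y = 0.163
Drum-2 feed = drum-1 vapor: z₂ = (0.7659, 0.0708, 0.1634).
Drum 2:
Material balance + equilibrium reduce to Σ zᵢ(Kᵢ−1)/(1+ψ₂(Kᵢ−1)) = 0.
Check two-phase: ΣzᵢKᵢ = 1.285 > 1 and Σzᵢ/Kᵢ = 1.995 > 1, so g(0) = 0.285 > 0 and g(1) = -0.995 < 0.
Newton–Raphson from ψ₂ = 0.5:
  ψ₂ = 0.500: g = 0.0321, g' = -0.654 → ψ₂ = 0.549
  ψ₂ = 0.549: g = -0.0016, g' = -0.724 → ψ₂ = 0.547
Converged at ψ₂ = 0.547.
  acetone: x = 0.571, y = 0.928
  n-octane: x = 0.117, y = 0.032
  o-xylene: x = 0.312, y = 0.040

V/F (drum 2) = 0.547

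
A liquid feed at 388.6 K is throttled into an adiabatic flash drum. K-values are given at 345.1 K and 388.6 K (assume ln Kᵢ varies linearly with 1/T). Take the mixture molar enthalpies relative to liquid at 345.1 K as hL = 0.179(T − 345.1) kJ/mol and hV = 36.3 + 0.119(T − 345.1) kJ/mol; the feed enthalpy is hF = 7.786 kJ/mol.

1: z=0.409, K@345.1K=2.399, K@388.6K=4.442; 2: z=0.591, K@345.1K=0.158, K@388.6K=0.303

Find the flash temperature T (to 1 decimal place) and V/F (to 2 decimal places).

T = 354.6 K, V/F = 0.17

Adiabatic flash: solve Rachford–Rice at each trial T, then check hF = ψ·hV(T) + (1−ψ)·hL(T).
  T = 345.1 K: K = (2.399, 0.158), RR gives ψ = 0.063, H_out = 2.298 kJ/mol
  T = 388.6 K: K = (4.442, 0.303), RR gives ψ = 0.415, H_out = 21.771 kJ/mol
  T = 366.9 K: K = (3.327, 0.223), RR gives ψ = 0.273, H_out = 13.440 kJ/mol
  T = 356.0 K: K = (2.839, 0.189), RR gives ψ = 0.183, H_out = 8.470 kJ/mol
  T = 350.6 K: K = (2.615, 0.173), RR gives ψ = 0.129, H_out = 5.615 kJ/mol
  T = 353.3 K: K = (2.726, 0.181), RR gives ψ = 0.157, H_out = 7.084 kJ/mol
  T = 354.6 K: K = (2.780, 0.185), RR gives ψ = 0.170, H_out = 7.761 kJ/mol
Linear interpolation between T = 354.6 (H_out = 7.761) and T = 356.0 (H_out = 8.470) on hF = 7.786 gives T ≈ 354.6 K, at which ψ = 0.17.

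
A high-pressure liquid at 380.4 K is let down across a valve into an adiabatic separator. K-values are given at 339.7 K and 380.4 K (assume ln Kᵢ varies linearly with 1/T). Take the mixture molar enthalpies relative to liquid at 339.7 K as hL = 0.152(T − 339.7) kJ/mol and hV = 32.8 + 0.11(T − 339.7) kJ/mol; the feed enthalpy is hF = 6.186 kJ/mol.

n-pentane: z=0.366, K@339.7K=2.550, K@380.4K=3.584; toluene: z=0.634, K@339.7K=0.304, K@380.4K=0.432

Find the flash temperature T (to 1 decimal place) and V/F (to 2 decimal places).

T = 345.4 K, V/F = 0.16

Adiabatic flash: solve Rachford–Rice at each trial T, then check hF = ψ·hV(T) + (1−ψ)·hL(T).
  T = 339.7 K: K = (2.550, 0.304), RR gives ψ = 0.117, H_out = 3.832 kJ/mol
  T = 380.4 K: K = (3.584, 0.432), RR gives ψ = 0.399, H_out = 18.592 kJ/mol
  T = 360.0 K: K = (3.051, 0.366), RR gives ψ = 0.268, H_out = 11.649 kJ/mol
  T = 349.9 K: K = (2.798, 0.335), RR gives ψ = 0.197, H_out = 7.939 kJ/mol
  T = 344.8 K: K = (2.673, 0.319), RR gives ψ = 0.159, H_out = 5.942 kJ/mol
  T = 347.4 K: K = (2.736, 0.327), RR gives ψ = 0.179, H_out = 6.972 kJ/mol
  T = 346.1 K: K = (2.705, 0.323), RR gives ψ = 0.169, H_out = 6.461 kJ/mol
Linear interpolation between T = 344.8 (H_out = 5.942) and T = 346.1 (H_out = 6.461) on hF = 6.186 gives T ≈ 345.4 K, at which ψ = 0.16.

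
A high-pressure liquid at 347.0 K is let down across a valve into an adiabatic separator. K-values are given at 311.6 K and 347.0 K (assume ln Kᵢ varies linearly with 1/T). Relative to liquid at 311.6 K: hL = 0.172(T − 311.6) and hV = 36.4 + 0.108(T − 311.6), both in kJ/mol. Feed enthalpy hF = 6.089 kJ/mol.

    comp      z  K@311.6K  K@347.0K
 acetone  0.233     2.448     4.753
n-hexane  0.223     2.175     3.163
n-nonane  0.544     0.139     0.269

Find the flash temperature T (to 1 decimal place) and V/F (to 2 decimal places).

Adiabatic flash: solve Rachford–Rice at each trial T, then check hF = ψ·hV(T) + (1−ψ)·hL(T).
  T = 311.6 K: K = (2.448, 2.175, 0.139), RR gives ψ = 0.115, H_out = 4.193 kJ/mol
  T = 347.0 K: K = (4.753, 3.163, 0.269), RR gives ψ = 0.433, H_out = 20.878 kJ/mol
  T = 329.3 K: K = (3.472, 2.649, 0.197), RR gives ψ = 0.301, H_out = 13.656 kJ/mol
  T = 320.5 K: K = (2.933, 2.408, 0.166), RR gives ψ = 0.220, H_out = 9.425 kJ/mol
  T = 316.1 K: K = (2.685, 2.292, 0.152), RR gives ψ = 0.172, H_out = 6.996 kJ/mol
  T = 313.9 K: K = (2.567, 2.234, 0.146), RR gives ψ = 0.146, H_out = 5.673 kJ/mol
Linear interpolation between T = 313.9 (H_out = 5.673) and T = 316.1 (H_out = 6.996) on hF = 6.089 gives T ≈ 314.6 K, at which ψ = 0.15.

T = 314.6 K, V/F = 0.15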